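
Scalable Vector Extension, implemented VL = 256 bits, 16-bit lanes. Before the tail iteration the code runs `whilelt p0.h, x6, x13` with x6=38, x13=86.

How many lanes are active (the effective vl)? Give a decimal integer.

vl = 16

lane count: 256 div 16 = 16
p0[j] = (38+j < 86); true for j=0..15 → 16 lanes set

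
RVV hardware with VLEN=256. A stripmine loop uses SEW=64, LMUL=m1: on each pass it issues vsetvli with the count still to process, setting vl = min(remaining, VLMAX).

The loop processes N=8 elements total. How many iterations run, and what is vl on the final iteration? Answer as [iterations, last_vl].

[iterations, last_vl] = [2, 4]

lanes per group: 256·1/64 = 4
iterations = ceil(8/4) = 2; final-pass vl = 4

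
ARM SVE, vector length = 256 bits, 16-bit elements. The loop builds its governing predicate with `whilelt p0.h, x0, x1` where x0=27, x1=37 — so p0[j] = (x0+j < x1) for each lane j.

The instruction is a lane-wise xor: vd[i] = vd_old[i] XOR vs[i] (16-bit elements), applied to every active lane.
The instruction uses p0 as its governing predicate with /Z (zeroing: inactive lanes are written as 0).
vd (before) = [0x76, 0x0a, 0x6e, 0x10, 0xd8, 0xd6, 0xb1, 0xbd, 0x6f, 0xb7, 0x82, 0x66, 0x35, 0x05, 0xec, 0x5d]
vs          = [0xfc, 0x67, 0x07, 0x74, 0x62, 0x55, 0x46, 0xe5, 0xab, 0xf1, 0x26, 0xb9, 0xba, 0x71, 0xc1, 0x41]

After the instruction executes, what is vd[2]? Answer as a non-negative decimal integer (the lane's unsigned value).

256-bit reg / 16-bit elem → 16 lanes
p0[j] = (27+j < 37); true for j=0..9 → 10 lanes set
lane  0: xor(0x76,0xfc) ⇒ 0x8a
lane  1: xor(0x0a,0x67) ⇒ 0x6d
lane  2: xor(0x6e,0x07) ⇒ 0x69
lane  3: xor(0x10,0x74) ⇒ 0x64
lane  4: xor(0xd8,0x62) ⇒ 0xba
lane  5: xor(0xd6,0x55) ⇒ 0x83
lane  6: xor(0xb1,0x46) ⇒ 0xf7
lane  7: xor(0xbd,0xe5) ⇒ 0x58
lane  8: xor(0x6f,0xab) ⇒ 0xc4
lane  9: xor(0xb7,0xf1) ⇒ 0x46
lane 10: tail/zero ⇒ 0x00
lane 11: tail/zero ⇒ 0x00
lane 12: tail/zero ⇒ 0x00
lane 13: tail/zero ⇒ 0x00
lane 14: tail/zero ⇒ 0x00
lane 15: tail/zero ⇒ 0x00

vd[2] = 105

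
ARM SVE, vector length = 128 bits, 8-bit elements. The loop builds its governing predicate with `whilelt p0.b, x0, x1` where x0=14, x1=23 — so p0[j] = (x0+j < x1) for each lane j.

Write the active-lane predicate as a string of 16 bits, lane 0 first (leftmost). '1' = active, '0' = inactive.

128-bit reg / 8-bit elem → 16 lanes
active while 14+j < 23, i.e. j ∈ [0,9) capped at 16 ⇒ 9
bits (lane 0 leftmost): 1111111110000000

predicate = 1111111110000000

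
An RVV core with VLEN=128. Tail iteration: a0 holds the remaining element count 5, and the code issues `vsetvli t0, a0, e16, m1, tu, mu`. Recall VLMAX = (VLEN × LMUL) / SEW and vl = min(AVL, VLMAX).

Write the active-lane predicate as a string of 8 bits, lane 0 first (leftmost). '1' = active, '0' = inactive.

VLMAX = VLEN×LMUL/SEW = 128×1/16 = 8
vl ← min(5, 8) = 5
bits (lane 0 leftmost): 11111000

predicate = 11111000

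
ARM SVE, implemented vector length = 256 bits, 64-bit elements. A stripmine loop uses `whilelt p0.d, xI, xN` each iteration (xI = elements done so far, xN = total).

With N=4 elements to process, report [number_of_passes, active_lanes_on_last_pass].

256-bit reg / 64-bit elem → 4 lanes
N=4: ⌈4/4⌉ = 1 iters; last vl = 4 − 0×4 = 4

[iterations, last_vl] = [1, 4]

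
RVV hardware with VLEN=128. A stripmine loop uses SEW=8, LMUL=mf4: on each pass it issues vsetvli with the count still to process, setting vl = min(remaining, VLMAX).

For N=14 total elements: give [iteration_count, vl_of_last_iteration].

VLMAX = (128 × 1/4) / 8 = 4 lanes
14 elements at 4/iter → 4 passes, remainder 2 on the last

[iterations, last_vl] = [4, 2]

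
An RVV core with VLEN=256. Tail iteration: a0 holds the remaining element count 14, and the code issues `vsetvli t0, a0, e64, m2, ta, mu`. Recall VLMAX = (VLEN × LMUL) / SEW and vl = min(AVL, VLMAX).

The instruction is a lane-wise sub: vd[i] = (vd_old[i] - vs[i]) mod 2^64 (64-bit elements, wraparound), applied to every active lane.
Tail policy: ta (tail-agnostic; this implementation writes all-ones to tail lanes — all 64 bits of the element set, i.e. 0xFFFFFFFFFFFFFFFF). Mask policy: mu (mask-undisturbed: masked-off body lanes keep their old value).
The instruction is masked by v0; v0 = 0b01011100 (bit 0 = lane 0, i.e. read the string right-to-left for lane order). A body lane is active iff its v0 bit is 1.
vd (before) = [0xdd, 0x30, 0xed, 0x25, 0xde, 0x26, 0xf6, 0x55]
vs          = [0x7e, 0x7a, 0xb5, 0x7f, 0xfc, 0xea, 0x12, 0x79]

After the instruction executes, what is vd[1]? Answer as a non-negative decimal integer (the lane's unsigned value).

vd[1] = 48

lanes per group: 256·2/64 = 8
AVL=14 > VLMAX=8, so vl = 8
lane  0: mask-off/keep ⇒ 0xdd
lane  1: mask-off/keep ⇒ 0x30
lane  2: sub(0xed,0xb5) ⇒ 0x38
lane  3: sub(0x25,0x7f) ⇒ 0xffffffffffffffa6
lane  4: sub(0xde,0xfc) ⇒ 0xffffffffffffffe2
lane  5: mask-off/keep ⇒ 0x26
lane  6: sub(0xf6,0x12) ⇒ 0xe4
lane  7: mask-off/keep ⇒ 0x55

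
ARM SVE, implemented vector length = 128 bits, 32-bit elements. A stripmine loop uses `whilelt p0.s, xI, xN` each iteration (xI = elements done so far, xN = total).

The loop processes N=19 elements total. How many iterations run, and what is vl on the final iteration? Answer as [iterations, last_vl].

[iterations, last_vl] = [5, 3]

register lanes = 128/32 = 4
19 elements at 4/iter → 5 passes, remainder 3 on the last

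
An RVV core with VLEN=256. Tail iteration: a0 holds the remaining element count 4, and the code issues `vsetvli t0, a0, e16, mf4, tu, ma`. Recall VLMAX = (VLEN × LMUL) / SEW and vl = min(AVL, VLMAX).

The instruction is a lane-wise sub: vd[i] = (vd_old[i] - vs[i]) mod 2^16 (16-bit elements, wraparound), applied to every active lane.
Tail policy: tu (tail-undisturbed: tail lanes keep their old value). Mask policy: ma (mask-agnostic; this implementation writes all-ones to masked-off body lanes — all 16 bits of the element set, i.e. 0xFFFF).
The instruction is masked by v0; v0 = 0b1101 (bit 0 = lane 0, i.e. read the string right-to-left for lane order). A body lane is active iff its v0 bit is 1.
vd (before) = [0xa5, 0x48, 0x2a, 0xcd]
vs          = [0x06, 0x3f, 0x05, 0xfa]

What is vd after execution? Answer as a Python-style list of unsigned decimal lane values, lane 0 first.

VLMAX = VLEN×LMUL/SEW = 256×1/4/16 = 4
AVL=4 ≤ VLMAX=4, so vl = 4
lane  0: sub(0xa5,0x06) ⇒ 0x9f
lane  1: mask-off/ones ⇒ 0xffff
lane  2: sub(0x2a,0x05) ⇒ 0x25
lane  3: sub(0xcd,0xfa) ⇒ 0xffd3

vd = [159, 65535, 37, 65491]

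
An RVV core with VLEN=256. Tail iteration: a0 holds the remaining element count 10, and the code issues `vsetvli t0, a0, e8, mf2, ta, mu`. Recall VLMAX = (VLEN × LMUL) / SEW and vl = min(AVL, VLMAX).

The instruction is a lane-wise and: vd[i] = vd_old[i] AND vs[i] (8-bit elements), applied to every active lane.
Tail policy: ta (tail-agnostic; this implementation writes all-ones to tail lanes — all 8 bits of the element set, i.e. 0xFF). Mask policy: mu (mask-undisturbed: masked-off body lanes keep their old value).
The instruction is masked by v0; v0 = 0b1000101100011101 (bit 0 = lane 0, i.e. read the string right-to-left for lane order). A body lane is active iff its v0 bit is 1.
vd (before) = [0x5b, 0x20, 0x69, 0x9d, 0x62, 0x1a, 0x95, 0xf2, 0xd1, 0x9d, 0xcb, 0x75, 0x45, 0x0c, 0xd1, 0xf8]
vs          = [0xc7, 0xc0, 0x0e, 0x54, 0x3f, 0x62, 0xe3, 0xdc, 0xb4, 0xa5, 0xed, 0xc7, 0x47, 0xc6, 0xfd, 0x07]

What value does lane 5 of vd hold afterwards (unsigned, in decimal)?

vd[5] = 26

VLMAX = (256 × 1/2) / 8 = 16 lanes
vl = min(AVL, VLMAX) = min(10, 16) = 10
lane  0: and(0x5b,0xc7) ⇒ 0x43
lane  1: mask-off/keep ⇒ 0x20
lane  2: and(0x69,0x0e) ⇒ 0x08
lane  3: and(0x9d,0x54) ⇒ 0x14
lane  4: and(0x62,0x3f) ⇒ 0x22
lane  5: mask-off/keep ⇒ 0x1a
lane  6: mask-off/keep ⇒ 0x95
lane  7: mask-off/keep ⇒ 0xf2
lane  8: and(0xd1,0xb4) ⇒ 0x90
lane  9: and(0x9d,0xa5) ⇒ 0x85
lane 10: tail/ones ⇒ 0xff
lane 11: tail/ones ⇒ 0xff
lane 12: tail/ones ⇒ 0xff
lane 13: tail/ones ⇒ 0xff
lane 14: tail/ones ⇒ 0xff
lane 15: tail/ones ⇒ 0xff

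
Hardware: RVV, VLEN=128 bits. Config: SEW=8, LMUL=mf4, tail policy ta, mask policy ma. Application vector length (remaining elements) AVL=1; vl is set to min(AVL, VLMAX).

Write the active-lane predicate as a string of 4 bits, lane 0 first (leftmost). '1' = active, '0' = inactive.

predicate = 1000

lanes per group: 128·1/4/8 = 4
vl ← min(1, 4) = 1
bits (lane 0 leftmost): 1000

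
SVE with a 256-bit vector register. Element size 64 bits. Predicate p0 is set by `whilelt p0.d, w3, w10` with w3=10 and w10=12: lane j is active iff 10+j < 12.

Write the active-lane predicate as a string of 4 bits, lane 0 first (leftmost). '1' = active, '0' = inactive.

register lanes = 256/64 = 4
whilelt: lane j active iff 10+j < 12 → j < 2 → 2 active
bits (lane 0 leftmost): 1100

predicate = 1100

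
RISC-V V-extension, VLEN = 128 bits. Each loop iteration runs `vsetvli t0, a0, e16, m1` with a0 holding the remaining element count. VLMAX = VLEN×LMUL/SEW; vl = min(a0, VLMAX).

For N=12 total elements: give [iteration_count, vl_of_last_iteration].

[iterations, last_vl] = [2, 4]

VLMAX = VLEN×LMUL/SEW = 128×1/16 = 8
N=12: ⌈12/8⌉ = 2 iters; last vl = 12 − 1×8 = 4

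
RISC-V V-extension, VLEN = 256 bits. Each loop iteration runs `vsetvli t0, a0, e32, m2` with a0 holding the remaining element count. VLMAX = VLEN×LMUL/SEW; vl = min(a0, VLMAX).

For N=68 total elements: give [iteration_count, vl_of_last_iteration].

VLMAX = VLEN×LMUL/SEW = 256×2/32 = 16
iterations = ceil(68/16) = 5; final-pass vl = 4

[iterations, last_vl] = [5, 4]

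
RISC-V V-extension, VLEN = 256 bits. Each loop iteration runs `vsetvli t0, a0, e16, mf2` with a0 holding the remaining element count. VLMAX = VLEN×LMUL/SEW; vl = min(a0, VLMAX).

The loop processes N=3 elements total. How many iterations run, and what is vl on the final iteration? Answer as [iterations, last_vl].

[iterations, last_vl] = [1, 3]

VLMAX = VLEN×LMUL/SEW = 256×1/2/16 = 8
3 elements at 8/iter → 1 passes, remainder 3 on the last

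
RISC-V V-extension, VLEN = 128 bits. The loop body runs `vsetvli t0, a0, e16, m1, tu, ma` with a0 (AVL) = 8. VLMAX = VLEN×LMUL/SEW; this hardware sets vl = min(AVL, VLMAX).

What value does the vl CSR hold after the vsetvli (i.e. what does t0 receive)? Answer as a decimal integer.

lanes per group: 128·1/16 = 8
AVL=8 ≤ VLMAX=8, so vl = 8

vl = 8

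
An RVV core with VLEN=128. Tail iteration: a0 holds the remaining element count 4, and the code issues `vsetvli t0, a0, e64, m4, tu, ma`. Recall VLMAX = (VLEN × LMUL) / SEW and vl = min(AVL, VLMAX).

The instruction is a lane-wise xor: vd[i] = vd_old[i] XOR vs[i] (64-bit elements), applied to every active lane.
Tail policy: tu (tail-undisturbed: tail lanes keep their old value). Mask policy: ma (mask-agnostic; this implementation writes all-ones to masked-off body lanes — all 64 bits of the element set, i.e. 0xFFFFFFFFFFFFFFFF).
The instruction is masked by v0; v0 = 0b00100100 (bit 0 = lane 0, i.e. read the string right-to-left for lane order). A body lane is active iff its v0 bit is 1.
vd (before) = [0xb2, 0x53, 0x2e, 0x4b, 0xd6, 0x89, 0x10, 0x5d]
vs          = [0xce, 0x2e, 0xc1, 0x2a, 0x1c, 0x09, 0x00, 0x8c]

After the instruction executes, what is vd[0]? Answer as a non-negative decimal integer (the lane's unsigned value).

VLMAX = VLEN×LMUL/SEW = 128×4/64 = 8
AVL=4 ≤ VLMAX=8, so vl = 4
  i=0: mask-off/ones → 18446744073709551615
  i=1: mask-off/ones → 18446744073709551615
  i=2: xor(0x2e,0xc1) → 239
  i=3: mask-off/ones → 18446744073709551615
  i=4: tail/keep → 214
  i=5: tail/keep → 137
  i=6: tail/keep → 16
  i=7: tail/keep → 93

vd[0] = 18446744073709551615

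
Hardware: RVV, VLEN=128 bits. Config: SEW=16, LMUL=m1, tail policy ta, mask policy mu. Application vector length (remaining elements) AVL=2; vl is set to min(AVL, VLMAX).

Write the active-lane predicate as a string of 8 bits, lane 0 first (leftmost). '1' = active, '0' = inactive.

VLMAX = VLEN×LMUL/SEW = 128×1/16 = 8
vl ← min(2, 8) = 2
bits (lane 0 leftmost): 11000000

predicate = 11000000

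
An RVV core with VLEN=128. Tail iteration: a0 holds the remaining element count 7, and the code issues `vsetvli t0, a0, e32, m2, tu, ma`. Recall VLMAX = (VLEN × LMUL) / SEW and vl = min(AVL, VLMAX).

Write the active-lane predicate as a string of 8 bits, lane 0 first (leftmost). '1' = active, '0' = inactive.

predicate = 11111110

lanes per group: 128·2/32 = 8
vl ← min(7, 8) = 7
bits (lane 0 leftmost): 11111110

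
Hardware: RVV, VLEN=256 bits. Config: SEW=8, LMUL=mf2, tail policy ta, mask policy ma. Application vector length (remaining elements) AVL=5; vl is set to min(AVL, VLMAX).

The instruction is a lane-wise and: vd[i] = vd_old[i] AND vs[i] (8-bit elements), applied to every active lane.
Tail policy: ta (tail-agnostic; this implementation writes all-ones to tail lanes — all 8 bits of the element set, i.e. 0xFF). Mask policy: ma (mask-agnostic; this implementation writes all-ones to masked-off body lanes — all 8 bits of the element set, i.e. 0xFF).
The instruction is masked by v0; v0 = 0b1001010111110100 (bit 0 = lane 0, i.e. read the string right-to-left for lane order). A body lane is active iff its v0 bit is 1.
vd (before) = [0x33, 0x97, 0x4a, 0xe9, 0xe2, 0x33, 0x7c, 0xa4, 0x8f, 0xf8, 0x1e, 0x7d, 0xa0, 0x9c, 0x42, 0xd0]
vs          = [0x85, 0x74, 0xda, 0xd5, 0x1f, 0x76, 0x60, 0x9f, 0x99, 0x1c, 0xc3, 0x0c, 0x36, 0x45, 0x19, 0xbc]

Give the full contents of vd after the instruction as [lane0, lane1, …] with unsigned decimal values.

VLMAX = (256 × 1/2) / 8 = 16 lanes
vl = min(AVL, VLMAX) = min(5, 16) = 5
  i=0: mask-off/ones → 255
  i=1: mask-off/ones → 255
  i=2: and(0x4a,0xda) → 74
  i=3: mask-off/ones → 255
  i=4: and(0xe2,0x1f) → 2
  i=5: tail/ones → 255
  i=6: tail/ones → 255
  i=7: tail/ones → 255
  i=8: tail/ones → 255
  i=9: tail/ones → 255
  i=10: tail/ones → 255
  i=11: tail/ones → 255
  i=12: tail/ones → 255
  i=13: tail/ones → 255
  i=14: tail/ones → 255
  i=15: tail/ones → 255

vd = [255, 255, 74, 255, 2, 255, 255, 255, 255, 255, 255, 255, 255, 255, 255, 255]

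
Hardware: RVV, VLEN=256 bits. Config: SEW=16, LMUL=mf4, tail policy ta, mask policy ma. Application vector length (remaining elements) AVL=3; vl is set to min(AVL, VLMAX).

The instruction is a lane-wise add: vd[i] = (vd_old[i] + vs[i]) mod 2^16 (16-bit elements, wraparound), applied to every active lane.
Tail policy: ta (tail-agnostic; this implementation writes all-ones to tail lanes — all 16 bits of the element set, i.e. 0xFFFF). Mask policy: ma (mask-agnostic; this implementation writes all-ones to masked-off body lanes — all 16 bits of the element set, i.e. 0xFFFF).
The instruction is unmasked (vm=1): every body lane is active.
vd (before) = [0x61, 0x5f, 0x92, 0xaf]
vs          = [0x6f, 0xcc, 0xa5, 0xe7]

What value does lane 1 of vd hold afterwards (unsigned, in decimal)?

vd[1] = 299

VLMAX = VLEN×LMUL/SEW = 256×1/4/16 = 4
AVL=3 ≤ VLMAX=4, so vl = 3
  i=0: add(0x61,0x6f) → 208
  i=1: add(0x5f,0xcc) → 299
  i=2: add(0x92,0xa5) → 311
  i=3: tail/ones → 65535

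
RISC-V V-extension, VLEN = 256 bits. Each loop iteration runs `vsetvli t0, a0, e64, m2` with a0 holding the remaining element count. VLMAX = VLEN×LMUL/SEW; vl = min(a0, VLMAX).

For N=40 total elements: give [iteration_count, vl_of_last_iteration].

VLMAX = (256 × 2) / 64 = 8 lanes
iterations = ceil(40/8) = 5; final-pass vl = 8

[iterations, last_vl] = [5, 8]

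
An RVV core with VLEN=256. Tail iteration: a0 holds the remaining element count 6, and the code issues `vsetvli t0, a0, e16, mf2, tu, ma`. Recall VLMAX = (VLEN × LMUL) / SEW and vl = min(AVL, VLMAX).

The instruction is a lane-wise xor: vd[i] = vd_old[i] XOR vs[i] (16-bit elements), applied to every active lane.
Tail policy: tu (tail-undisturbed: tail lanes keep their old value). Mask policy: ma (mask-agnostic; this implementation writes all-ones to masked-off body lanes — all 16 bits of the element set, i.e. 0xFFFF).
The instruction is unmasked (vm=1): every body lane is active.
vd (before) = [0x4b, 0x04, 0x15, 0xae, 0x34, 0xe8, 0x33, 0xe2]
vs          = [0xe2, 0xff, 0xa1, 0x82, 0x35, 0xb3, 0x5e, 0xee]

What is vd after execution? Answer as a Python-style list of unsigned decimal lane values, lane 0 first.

lanes per group: 256·1/2/16 = 8
vl ← min(6, 8) = 6
lane  0: xor(0x4b,0xe2) ⇒ 0xa9
lane  1: xor(0x04,0xff) ⇒ 0xfb
lane  2: xor(0x15,0xa1) ⇒ 0xb4
lane  3: xor(0xae,0x82) ⇒ 0x2c
lane  4: xor(0x34,0x35) ⇒ 0x01
lane  5: xor(0xe8,0xb3) ⇒ 0x5b
lane  6: tail/keep ⇒ 0x33
lane  7: tail/keep ⇒ 0xe2

vd = [169, 251, 180, 44, 1, 91, 51, 226]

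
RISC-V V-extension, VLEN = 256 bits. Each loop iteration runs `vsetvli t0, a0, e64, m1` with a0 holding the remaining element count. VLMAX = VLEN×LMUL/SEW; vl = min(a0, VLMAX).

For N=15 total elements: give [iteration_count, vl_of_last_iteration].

[iterations, last_vl] = [4, 3]

VLMAX = (256 × 1) / 64 = 4 lanes
N=15: ⌈15/4⌉ = 4 iters; last vl = 15 − 3×4 = 3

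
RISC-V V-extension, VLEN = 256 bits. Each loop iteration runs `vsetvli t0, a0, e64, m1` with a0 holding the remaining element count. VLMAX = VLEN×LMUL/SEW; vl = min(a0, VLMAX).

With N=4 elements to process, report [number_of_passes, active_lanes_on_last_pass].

[iterations, last_vl] = [1, 4]

lanes per group: 256·1/64 = 4
N=4: ⌈4/4⌉ = 1 iters; last vl = 4 − 0×4 = 4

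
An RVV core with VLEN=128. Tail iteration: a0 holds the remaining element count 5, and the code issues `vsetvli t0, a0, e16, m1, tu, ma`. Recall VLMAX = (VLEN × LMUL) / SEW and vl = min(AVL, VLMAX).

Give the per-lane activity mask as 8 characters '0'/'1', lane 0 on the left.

lanes per group: 128·1/16 = 8
vl = min(AVL, VLMAX) = min(5, 8) = 5
bits (lane 0 leftmost): 11111000

predicate = 11111000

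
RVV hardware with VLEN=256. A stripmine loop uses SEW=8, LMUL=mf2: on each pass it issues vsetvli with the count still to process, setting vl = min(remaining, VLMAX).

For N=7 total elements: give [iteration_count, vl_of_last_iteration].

[iterations, last_vl] = [1, 7]

lanes per group: 256·1/2/8 = 16
7 elements at 16/iter → 1 passes, remainder 7 on the last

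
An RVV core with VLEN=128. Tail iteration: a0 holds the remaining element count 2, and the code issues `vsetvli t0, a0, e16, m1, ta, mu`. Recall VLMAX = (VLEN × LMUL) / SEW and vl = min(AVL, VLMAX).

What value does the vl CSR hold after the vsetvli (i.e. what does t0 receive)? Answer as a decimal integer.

vl = 2

VLMAX = (128 × 1) / 16 = 8 lanes
vl ← min(2, 8) = 2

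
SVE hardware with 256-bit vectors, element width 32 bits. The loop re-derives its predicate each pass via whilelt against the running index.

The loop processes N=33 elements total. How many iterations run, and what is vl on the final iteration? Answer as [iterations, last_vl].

lane count: 256 div 32 = 8
iterations = ceil(33/8) = 5; final-pass vl = 1

[iterations, last_vl] = [5, 1]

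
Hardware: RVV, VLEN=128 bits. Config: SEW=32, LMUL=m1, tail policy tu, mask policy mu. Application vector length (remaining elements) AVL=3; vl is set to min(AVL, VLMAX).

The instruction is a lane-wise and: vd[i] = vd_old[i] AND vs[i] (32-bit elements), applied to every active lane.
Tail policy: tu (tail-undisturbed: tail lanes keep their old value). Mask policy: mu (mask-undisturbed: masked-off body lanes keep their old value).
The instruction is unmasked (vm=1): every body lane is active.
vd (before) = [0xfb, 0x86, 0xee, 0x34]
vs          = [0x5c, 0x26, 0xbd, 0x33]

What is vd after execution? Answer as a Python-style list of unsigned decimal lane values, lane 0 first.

vd = [88, 6, 172, 52]

VLMAX = VLEN×LMUL/SEW = 128×1/32 = 4
AVL=3 ≤ VLMAX=4, so vl = 3
vd[0] and(0xfb,0x5c) -> 0x58
vd[1] and(0x86,0x26) -> 0x06
vd[2] and(0xee,0xbd) -> 0xac
vd[3] tail/keep -> 0x34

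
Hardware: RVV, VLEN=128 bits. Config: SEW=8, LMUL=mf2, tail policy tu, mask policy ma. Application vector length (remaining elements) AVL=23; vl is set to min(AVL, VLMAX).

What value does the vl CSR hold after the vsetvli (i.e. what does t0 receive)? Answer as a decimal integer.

VLMAX = (128 × 1/2) / 8 = 8 lanes
AVL=23 > VLMAX=8, so vl = 8

vl = 8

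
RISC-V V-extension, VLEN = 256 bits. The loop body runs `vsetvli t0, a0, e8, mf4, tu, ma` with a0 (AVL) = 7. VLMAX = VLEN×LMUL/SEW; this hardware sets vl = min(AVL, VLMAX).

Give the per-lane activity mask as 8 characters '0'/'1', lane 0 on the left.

predicate = 11111110

VLMAX = (256 × 1/4) / 8 = 8 lanes
vl = min(AVL, VLMAX) = min(7, 8) = 7
bits (lane 0 leftmost): 11111110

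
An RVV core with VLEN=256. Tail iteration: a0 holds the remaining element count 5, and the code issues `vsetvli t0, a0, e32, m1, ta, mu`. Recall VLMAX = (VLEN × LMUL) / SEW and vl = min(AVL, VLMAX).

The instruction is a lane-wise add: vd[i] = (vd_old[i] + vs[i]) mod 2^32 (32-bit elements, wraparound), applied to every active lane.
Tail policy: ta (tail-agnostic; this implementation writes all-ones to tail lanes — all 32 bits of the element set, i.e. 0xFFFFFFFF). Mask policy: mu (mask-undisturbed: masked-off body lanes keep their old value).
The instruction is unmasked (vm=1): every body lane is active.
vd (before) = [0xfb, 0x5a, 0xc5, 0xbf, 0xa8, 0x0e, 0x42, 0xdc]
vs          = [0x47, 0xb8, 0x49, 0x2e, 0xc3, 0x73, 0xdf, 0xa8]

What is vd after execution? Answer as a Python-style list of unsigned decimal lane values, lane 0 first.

vd = [322, 274, 270, 237, 363, 4294967295, 4294967295, 4294967295]

VLMAX = VLEN×LMUL/SEW = 256×1/32 = 8
AVL=5 ≤ VLMAX=8, so vl = 5
vd[0] add(0xfb,0x47) -> 0x142
vd[1] add(0x5a,0xb8) -> 0x112
vd[2] add(0xc5,0x49) -> 0x10e
vd[3] add(0xbf,0x2e) -> 0xed
vd[4] add(0xa8,0xc3) -> 0x16b
vd[5] tail/ones -> 0xffffffff
vd[6] tail/ones -> 0xffffffff
vd[7] tail/ones -> 0xffffffff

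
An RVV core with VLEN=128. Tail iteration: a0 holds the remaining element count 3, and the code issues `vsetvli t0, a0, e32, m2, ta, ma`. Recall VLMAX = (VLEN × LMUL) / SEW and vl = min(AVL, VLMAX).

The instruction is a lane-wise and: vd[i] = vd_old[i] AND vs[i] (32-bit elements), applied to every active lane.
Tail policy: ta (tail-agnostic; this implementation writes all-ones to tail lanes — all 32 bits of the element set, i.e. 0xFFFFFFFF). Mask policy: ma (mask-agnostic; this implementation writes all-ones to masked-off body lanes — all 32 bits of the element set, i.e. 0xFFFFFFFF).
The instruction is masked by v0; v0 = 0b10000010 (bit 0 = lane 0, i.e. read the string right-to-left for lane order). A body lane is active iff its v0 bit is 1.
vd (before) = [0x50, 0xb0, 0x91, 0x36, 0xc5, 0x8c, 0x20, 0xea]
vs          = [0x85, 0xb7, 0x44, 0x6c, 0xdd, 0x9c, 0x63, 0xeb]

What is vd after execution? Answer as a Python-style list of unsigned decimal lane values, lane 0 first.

vd = [4294967295, 176, 4294967295, 4294967295, 4294967295, 4294967295, 4294967295, 4294967295]

lanes per group: 128·2/32 = 8
vl = min(AVL, VLMAX) = min(3, 8) = 3
  i=0: mask-off/ones → 4294967295
  i=1: and(0xb0,0xb7) → 176
  i=2: mask-off/ones → 4294967295
  i=3: tail/ones → 4294967295
  i=4: tail/ones → 4294967295
  i=5: tail/ones → 4294967295
  i=6: tail/ones → 4294967295
  i=7: tail/ones → 4294967295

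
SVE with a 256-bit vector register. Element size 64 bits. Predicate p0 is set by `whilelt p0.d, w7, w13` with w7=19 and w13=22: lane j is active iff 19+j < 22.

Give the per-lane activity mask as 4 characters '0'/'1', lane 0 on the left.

predicate = 1110

register lanes = 256/64 = 4
p0[j] = (19+j < 22); true for j=0..2 → 3 lanes set
bits (lane 0 leftmost): 1110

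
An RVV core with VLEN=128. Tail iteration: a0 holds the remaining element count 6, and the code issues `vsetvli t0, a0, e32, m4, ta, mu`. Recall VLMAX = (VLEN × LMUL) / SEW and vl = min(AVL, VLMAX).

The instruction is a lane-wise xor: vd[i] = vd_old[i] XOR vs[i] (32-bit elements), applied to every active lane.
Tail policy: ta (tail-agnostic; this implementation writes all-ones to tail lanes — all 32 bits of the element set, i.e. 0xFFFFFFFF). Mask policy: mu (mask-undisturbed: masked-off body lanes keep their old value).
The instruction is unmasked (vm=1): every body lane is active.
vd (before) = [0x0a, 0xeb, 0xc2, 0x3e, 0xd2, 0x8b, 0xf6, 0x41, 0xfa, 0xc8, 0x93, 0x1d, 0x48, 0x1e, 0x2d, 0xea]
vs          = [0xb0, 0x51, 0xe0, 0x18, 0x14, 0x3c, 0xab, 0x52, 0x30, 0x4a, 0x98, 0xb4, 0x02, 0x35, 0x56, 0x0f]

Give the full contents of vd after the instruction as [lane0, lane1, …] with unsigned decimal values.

VLMAX = (128 × 4) / 32 = 16 lanes
vl ← min(6, 16) = 6
lane  0: xor(0x0a,0xb0) ⇒ 0xba
lane  1: xor(0xeb,0x51) ⇒ 0xba
lane  2: xor(0xc2,0xe0) ⇒ 0x22
lane  3: xor(0x3e,0x18) ⇒ 0x26
lane  4: xor(0xd2,0x14) ⇒ 0xc6
lane  5: xor(0x8b,0x3c) ⇒ 0xb7
lane  6: tail/ones ⇒ 0xffffffff
lane  7: tail/ones ⇒ 0xffffffff
lane  8: tail/ones ⇒ 0xffffffff
lane  9: tail/ones ⇒ 0xffffffff
lane 10: tail/ones ⇒ 0xffffffff
lane 11: tail/ones ⇒ 0xffffffff
lane 12: tail/ones ⇒ 0xffffffff
lane 13: tail/ones ⇒ 0xffffffff
lane 14: tail/ones ⇒ 0xffffffff
lane 15: tail/ones ⇒ 0xffffffff

vd = [186, 186, 34, 38, 198, 183, 4294967295, 4294967295, 4294967295, 4294967295, 4294967295, 4294967295, 4294967295, 4294967295, 4294967295, 4294967295]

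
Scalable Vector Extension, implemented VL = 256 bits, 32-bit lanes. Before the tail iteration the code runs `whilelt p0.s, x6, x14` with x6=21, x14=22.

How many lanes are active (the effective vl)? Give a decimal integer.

vl = 1

register lanes = 256/32 = 8
p0[j] = (21+j < 22); true for j=0..0 → 1 lanes set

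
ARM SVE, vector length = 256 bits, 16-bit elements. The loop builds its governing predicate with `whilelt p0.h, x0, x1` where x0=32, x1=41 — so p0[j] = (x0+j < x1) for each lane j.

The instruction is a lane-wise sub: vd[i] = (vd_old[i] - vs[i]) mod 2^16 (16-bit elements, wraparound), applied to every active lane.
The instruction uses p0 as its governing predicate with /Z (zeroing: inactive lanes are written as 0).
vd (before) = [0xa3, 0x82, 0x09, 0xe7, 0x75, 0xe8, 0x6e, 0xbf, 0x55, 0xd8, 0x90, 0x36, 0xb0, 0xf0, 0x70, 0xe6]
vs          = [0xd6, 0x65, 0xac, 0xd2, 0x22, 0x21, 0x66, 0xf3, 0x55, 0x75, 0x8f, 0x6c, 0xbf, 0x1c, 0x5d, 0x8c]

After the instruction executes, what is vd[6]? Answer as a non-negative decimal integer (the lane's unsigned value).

256-bit reg / 16-bit elem → 16 lanes
whilelt: lane j active iff 32+j < 41 → j < 9 → 9 active
lane  0: sub(0xa3,0xd6) ⇒ 0xffcd
lane  1: sub(0x82,0x65) ⇒ 0x1d
lane  2: sub(0x09,0xac) ⇒ 0xff5d
lane  3: sub(0xe7,0xd2) ⇒ 0x15
lane  4: sub(0x75,0x22) ⇒ 0x53
lane  5: sub(0xe8,0x21) ⇒ 0xc7
lane  6: sub(0x6e,0x66) ⇒ 0x08
lane  7: sub(0xbf,0xf3) ⇒ 0xffcc
lane  8: sub(0x55,0x55) ⇒ 0x00
lane  9: tail/zero ⇒ 0x00
lane 10: tail/zero ⇒ 0x00
lane 11: tail/zero ⇒ 0x00
lane 12: tail/zero ⇒ 0x00
lane 13: tail/zero ⇒ 0x00
lane 14: tail/zero ⇒ 0x00
lane 15: tail/zero ⇒ 0x00

vd[6] = 8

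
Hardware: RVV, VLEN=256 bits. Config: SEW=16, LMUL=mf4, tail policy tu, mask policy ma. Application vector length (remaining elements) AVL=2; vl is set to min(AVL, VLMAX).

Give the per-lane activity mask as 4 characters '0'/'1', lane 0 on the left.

lanes per group: 256·1/4/16 = 4
vl = min(AVL, VLMAX) = min(2, 4) = 2
bits (lane 0 leftmost): 1100

predicate = 1100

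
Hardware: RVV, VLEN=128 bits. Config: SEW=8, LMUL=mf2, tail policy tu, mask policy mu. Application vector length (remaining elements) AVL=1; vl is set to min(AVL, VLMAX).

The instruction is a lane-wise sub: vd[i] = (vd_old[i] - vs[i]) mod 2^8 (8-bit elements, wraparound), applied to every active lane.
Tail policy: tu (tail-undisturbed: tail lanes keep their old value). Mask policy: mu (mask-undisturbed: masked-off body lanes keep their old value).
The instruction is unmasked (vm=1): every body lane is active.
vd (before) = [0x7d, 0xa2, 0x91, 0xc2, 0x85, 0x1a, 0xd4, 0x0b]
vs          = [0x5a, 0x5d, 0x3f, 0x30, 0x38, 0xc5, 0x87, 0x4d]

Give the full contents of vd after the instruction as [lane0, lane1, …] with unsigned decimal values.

VLMAX = VLEN×LMUL/SEW = 128×1/2/8 = 8
vl = min(AVL, VLMAX) = min(1, 8) = 1
  i=0: sub(0x7d,0x5a) → 35
  i=1: tail/keep → 162
  i=2: tail/keep → 145
  i=3: tail/keep → 194
  i=4: tail/keep → 133
  i=5: tail/keep → 26
  i=6: tail/keep → 212
  i=7: tail/keep → 11

vd = [35, 162, 145, 194, 133, 26, 212, 11]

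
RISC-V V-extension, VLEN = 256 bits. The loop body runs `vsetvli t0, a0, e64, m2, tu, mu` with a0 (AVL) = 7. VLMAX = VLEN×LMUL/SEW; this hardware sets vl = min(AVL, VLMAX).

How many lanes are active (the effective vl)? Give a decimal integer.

VLMAX = (256 × 2) / 64 = 8 lanes
vl = min(AVL, VLMAX) = min(7, 8) = 7

vl = 7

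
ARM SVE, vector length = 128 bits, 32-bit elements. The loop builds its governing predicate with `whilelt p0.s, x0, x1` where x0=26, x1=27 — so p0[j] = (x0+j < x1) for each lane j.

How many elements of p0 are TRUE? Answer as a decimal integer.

vl = 1

register lanes = 128/32 = 4
p0[j] = (26+j < 27); true for j=0..0 → 1 lanes set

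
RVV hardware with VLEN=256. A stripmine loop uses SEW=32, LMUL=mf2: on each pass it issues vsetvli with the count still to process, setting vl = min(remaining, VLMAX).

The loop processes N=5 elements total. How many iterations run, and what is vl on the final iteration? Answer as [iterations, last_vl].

[iterations, last_vl] = [2, 1]

lanes per group: 256·1/2/32 = 4
5 elements at 4/iter → 2 passes, remainder 1 on the last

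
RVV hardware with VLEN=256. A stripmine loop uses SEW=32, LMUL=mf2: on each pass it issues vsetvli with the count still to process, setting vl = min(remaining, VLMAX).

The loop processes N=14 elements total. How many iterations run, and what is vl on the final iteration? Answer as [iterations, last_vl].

[iterations, last_vl] = [4, 2]

VLMAX = VLEN×LMUL/SEW = 256×1/2/32 = 4
14 elements at 4/iter → 4 passes, remainder 2 on the last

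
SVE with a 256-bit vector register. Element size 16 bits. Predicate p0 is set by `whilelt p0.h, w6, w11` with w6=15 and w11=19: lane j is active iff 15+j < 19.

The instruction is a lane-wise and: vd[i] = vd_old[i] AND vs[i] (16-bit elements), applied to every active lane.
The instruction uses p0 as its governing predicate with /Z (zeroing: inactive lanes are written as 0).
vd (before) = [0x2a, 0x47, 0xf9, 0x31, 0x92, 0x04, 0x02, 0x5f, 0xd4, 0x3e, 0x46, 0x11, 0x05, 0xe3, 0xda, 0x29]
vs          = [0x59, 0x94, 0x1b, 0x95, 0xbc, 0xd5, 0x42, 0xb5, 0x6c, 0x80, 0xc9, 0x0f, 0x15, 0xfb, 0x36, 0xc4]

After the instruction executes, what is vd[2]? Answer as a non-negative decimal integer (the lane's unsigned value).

vd[2] = 25

256-bit reg / 16-bit elem → 16 lanes
whilelt: lane j active iff 15+j < 19 → j < 4 → 4 active
  i=0: and(0x2a,0x59) → 8
  i=1: and(0x47,0x94) → 4
  i=2: and(0xf9,0x1b) → 25
  i=3: and(0x31,0x95) → 17
  i=4: tail/zero → 0
  i=5: tail/zero → 0
  i=6: tail/zero → 0
  i=7: tail/zero → 0
  i=8: tail/zero → 0
  i=9: tail/zero → 0
  i=10: tail/zero → 0
  i=11: tail/zero → 0
  i=12: tail/zero → 0
  i=13: tail/zero → 0
  i=14: tail/zero → 0
  i=15: tail/zero → 0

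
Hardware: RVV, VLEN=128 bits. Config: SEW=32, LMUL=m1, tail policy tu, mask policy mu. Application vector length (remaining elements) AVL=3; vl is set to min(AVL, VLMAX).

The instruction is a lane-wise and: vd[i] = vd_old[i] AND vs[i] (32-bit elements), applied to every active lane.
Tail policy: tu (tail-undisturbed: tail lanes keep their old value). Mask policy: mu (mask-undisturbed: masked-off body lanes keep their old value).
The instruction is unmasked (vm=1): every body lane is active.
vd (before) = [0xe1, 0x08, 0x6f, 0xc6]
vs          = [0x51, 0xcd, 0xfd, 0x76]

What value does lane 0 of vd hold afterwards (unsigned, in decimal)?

vd[0] = 65

VLMAX = (128 × 1) / 32 = 4 lanes
vl = min(AVL, VLMAX) = min(3, 4) = 3
[0] and(0xe1,0x51) = 0x41
[1] and(0x08,0xcd) = 0x08
[2] and(0x6f,0xfd) = 0x6d
[3] tail/keep = 0xc6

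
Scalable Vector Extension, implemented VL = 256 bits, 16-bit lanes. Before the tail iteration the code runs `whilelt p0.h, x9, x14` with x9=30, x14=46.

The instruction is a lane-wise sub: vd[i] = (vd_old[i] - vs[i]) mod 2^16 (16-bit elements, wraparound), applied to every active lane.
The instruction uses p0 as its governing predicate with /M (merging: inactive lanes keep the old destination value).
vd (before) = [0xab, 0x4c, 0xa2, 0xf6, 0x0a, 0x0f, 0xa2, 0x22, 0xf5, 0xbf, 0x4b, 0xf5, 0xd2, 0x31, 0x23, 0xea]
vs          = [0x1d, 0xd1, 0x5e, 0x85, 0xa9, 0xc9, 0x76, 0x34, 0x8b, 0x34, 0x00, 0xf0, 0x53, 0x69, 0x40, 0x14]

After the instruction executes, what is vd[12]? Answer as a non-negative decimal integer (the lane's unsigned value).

vd[12] = 127

register lanes = 256/16 = 16
active while 30+j < 46, i.e. j ∈ [0,16) capped at 16 ⇒ 16
lane  0: sub(0xab,0x1d) ⇒ 0x8e
lane  1: sub(0x4c,0xd1) ⇒ 0xff7b
lane  2: sub(0xa2,0x5e) ⇒ 0x44
lane  3: sub(0xf6,0x85) ⇒ 0x71
lane  4: sub(0x0a,0xa9) ⇒ 0xff61
lane  5: sub(0x0f,0xc9) ⇒ 0xff46
lane  6: sub(0xa2,0x76) ⇒ 0x2c
lane  7: sub(0x22,0x34) ⇒ 0xffee
lane  8: sub(0xf5,0x8b) ⇒ 0x6a
lane  9: sub(0xbf,0x34) ⇒ 0x8b
lane 10: sub(0x4b,0x00) ⇒ 0x4b
lane 11: sub(0xf5,0xf0) ⇒ 0x05
lane 12: sub(0xd2,0x53) ⇒ 0x7f
lane 13: sub(0x31,0x69) ⇒ 0xffc8
lane 14: sub(0x23,0x40) ⇒ 0xffe3
lane 15: sub(0xea,0x14) ⇒ 0xd6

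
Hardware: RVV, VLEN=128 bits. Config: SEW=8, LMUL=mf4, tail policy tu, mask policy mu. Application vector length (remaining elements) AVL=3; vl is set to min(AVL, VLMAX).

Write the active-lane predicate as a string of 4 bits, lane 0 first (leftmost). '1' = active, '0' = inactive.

lanes per group: 128·1/4/8 = 4
vl = min(AVL, VLMAX) = min(3, 4) = 3
bits (lane 0 leftmost): 1110

predicate = 1110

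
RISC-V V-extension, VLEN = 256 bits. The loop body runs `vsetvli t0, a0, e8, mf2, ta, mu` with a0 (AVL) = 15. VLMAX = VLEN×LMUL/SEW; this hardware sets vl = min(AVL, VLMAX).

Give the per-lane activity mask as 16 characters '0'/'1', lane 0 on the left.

VLMAX = (256 × 1/2) / 8 = 16 lanes
vl = min(AVL, VLMAX) = min(15, 16) = 15
bits (lane 0 leftmost): 1111111111111110

predicate = 1111111111111110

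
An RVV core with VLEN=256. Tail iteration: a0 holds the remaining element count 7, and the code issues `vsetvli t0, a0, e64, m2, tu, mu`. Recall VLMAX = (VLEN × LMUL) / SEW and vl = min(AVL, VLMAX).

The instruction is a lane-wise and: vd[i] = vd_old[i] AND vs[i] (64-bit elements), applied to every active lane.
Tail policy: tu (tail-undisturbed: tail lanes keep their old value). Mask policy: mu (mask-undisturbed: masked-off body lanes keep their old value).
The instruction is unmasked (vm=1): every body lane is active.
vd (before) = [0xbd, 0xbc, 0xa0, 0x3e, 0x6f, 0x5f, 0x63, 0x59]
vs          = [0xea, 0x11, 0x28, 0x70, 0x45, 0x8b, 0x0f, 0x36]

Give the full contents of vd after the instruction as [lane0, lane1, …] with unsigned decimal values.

VLMAX = (256 × 2) / 64 = 8 lanes
vl ← min(7, 8) = 7
lane  0: and(0xbd,0xea) ⇒ 0xa8
lane  1: and(0xbc,0x11) ⇒ 0x10
lane  2: and(0xa0,0x28) ⇒ 0x20
lane  3: and(0x3e,0x70) ⇒ 0x30
lane  4: and(0x6f,0x45) ⇒ 0x45
lane  5: and(0x5f,0x8b) ⇒ 0x0b
lane  6: and(0x63,0x0f) ⇒ 0x03
lane  7: tail/keep ⇒ 0x59

vd = [168, 16, 32, 48, 69, 11, 3, 89]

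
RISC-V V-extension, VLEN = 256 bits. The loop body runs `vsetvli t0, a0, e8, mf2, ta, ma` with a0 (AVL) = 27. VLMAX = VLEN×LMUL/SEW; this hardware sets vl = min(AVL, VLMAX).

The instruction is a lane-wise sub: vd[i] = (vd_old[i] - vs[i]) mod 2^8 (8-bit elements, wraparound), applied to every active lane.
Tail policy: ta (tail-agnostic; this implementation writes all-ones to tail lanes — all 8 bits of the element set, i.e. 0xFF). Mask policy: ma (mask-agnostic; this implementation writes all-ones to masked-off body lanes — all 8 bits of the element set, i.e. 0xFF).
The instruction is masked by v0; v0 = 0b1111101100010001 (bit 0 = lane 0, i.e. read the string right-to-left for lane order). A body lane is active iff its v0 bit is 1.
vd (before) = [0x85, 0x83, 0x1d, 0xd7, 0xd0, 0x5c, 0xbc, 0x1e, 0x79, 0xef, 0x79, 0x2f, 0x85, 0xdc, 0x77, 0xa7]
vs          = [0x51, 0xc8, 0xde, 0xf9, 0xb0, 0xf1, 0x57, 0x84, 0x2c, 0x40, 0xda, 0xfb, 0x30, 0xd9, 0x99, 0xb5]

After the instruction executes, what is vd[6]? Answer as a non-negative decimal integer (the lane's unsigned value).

vd[6] = 255

lanes per group: 256·1/2/8 = 16
vl = min(AVL, VLMAX) = min(27, 16) = 16
  i=0: sub(0x85,0x51) → 52
  i=1: mask-off/ones → 255
  i=2: mask-off/ones → 255
  i=3: mask-off/ones → 255
  i=4: sub(0xd0,0xb0) → 32
  i=5: mask-off/ones → 255
  i=6: mask-off/ones → 255
  i=7: mask-off/ones → 255
  i=8: sub(0x79,0x2c) → 77
  i=9: sub(0xef,0x40) → 175
  i=10: mask-off/ones → 255
  i=11: sub(0x2f,0xfb) → 52
  i=12: sub(0x85,0x30) → 85
  i=13: sub(0xdc,0xd9) → 3
  i=14: sub(0x77,0x99) → 222
  i=15: sub(0xa7,0xb5) → 242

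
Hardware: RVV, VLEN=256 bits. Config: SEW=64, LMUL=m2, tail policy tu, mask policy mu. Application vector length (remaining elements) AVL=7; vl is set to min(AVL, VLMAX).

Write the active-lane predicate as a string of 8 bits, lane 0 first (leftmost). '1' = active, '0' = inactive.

VLMAX = (256 × 2) / 64 = 8 lanes
vl = min(AVL, VLMAX) = min(7, 8) = 7
bits (lane 0 leftmost): 11111110

predicate = 11111110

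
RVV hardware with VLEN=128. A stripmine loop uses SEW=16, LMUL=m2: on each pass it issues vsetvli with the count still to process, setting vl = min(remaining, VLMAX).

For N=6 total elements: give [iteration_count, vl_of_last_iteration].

[iterations, last_vl] = [1, 6]

VLMAX = (128 × 2) / 16 = 16 lanes
6 elements at 16/iter → 1 passes, remainder 6 on the last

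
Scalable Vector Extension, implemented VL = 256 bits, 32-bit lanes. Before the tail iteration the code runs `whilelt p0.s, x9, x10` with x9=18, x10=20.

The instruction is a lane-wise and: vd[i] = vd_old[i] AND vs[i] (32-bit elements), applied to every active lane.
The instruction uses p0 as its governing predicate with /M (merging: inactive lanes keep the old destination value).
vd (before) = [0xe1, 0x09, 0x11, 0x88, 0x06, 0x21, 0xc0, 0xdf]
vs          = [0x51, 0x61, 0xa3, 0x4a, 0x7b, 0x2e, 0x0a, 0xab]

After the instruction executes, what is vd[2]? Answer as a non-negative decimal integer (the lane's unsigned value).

vd[2] = 17

lane count: 256 div 32 = 8
p0[j] = (18+j < 20); true for j=0..1 → 2 lanes set
lane  0: and(0xe1,0x51) ⇒ 0x41
lane  1: and(0x09,0x61) ⇒ 0x01
lane  2: tail/keep ⇒ 0x11
lane  3: tail/keep ⇒ 0x88
lane  4: tail/keep ⇒ 0x06
lane  5: tail/keep ⇒ 0x21
lane  6: tail/keep ⇒ 0xc0
lane  7: tail/keep ⇒ 0xdf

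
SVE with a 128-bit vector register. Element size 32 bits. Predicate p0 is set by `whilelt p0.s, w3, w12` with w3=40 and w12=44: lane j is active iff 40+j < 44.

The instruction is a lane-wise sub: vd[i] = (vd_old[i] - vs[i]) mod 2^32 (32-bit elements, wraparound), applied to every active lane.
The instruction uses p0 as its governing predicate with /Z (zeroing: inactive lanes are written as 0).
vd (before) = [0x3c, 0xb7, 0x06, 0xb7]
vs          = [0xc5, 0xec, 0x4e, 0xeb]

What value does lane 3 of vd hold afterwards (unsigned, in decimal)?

vd[3] = 4294967244

register lanes = 128/32 = 4
active while 40+j < 44, i.e. j ∈ [0,4) capped at 4 ⇒ 4
[0] sub(0x3c,0xc5) = 0xffffff77
[1] sub(0xb7,0xec) = 0xffffffcb
[2] sub(0x06,0x4e) = 0xffffffb8
[3] sub(0xb7,0xeb) = 0xffffffcc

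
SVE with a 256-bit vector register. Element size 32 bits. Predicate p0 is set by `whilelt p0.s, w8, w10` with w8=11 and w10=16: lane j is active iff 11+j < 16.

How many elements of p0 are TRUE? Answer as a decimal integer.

256-bit reg / 32-bit elem → 8 lanes
active while 11+j < 16, i.e. j ∈ [0,5) capped at 8 ⇒ 5

vl = 5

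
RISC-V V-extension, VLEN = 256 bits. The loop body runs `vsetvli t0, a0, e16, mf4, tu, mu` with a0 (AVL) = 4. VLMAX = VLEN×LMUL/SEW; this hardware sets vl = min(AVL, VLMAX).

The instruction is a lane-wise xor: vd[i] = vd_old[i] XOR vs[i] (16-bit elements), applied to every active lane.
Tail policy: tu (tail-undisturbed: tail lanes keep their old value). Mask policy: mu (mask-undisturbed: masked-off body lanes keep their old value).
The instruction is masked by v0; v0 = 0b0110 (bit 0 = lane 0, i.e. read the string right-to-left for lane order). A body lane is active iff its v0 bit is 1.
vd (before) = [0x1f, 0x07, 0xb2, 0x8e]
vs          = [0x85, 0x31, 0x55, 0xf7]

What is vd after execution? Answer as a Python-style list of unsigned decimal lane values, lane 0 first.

VLMAX = (256 × 1/4) / 16 = 4 lanes
AVL=4 ≤ VLMAX=4, so vl = 4
lane  0: mask-off/keep ⇒ 0x1f
lane  1: xor(0x07,0x31) ⇒ 0x36
lane  2: xor(0xb2,0x55) ⇒ 0xe7
lane  3: mask-off/keep ⇒ 0x8e

vd = [31, 54, 231, 142]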